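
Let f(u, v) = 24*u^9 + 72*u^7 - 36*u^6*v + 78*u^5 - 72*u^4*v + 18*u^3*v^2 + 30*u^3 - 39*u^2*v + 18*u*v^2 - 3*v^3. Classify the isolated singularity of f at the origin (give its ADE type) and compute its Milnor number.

The Hessian of f at 0 is [[0, 0], [0, 0]] with rank 0, so corank 2. A Groebner basis of the Jacobian ideal J(f) in C{u,v} is {v^3, u^2 - 3*v^2/11, u*v - 6*v^2/11}; counting standard monomials gives mu = 4. Corank 2; j^3 = 3*(2*u - v)*(5*u^2 - 4*u*v + v^2) splits into three distinct lines over C (the quadratic factor has nonzero discriminant), so D_4.

Type D4, Milnor number mu = 4.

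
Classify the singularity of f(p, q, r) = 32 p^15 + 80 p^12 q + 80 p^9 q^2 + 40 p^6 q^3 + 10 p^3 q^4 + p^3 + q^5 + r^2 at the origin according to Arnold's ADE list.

The Hessian of f at 0 is [[0, 0, 0], [0, 0, 0], [0, 0, 2]] with rank 1, so corank 2. A Groebner basis of the Jacobian ideal J(f) in C{p,q,r} is {q^4, p^2, r}; counting standard monomials gives mu = 8. Corank 2; j^3 = p^3 is a perfect cube, so E-series; the 5-jet and mu = 8 give E_8.

E_{8}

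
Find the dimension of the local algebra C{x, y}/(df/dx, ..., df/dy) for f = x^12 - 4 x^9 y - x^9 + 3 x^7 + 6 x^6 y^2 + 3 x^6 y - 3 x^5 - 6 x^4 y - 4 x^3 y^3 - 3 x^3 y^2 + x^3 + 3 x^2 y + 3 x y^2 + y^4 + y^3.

6

The Hessian of f at 0 has rank 0. Corank 2; j^3 = (x + y)^3 is a perfect cube, so E-series; the 4-jet and mu = 6 give E_6.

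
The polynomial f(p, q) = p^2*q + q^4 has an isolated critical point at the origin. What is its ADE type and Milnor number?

Type D5, Milnor number mu = 5.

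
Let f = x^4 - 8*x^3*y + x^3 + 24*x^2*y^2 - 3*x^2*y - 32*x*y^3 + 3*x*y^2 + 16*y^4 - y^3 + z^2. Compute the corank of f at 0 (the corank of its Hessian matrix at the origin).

The Hessian at 0 is [[0, 0, 0], [0, 0, 0], [0, 0, 2]] of rank 1; hence corank 2.

2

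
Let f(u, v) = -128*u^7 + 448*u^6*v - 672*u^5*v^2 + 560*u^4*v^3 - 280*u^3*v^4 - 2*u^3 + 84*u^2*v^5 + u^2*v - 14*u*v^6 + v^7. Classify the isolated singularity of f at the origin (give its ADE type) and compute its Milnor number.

The Hessian of f at 0 is [[0, 0], [0, 0]] with rank 0, so corank 2. A Groebner basis of the Jacobian ideal J(f) in C{u,v} is {u*v/14 + v^6, u*v^2, u^2 - u*v/2}; counting standard monomials gives mu = 8. Corank 2; j^3 = -u^2*(2*u - v) has shape L^2 M (L != M), so D-series; mu = 8 gives D_8.

Type D8, Milnor number mu = 8.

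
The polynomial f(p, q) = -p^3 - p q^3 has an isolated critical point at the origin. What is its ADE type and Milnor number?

Type E7, Milnor number mu = 7.

The Hessian of f at 0 has rank 0. Corank 2; j^3 = -p^3 is a perfect cube, so E-series; the 4-jet and mu = 7 give E_7.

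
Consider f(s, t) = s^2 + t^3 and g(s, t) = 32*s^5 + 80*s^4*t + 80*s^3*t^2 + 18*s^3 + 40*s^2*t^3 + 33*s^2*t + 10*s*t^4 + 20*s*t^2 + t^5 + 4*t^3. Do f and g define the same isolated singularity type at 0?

The Hessian of f at 0 is [[2, 0], [0, 0]] with rank 1, so corank 1. A Groebner basis of the Jacobian ideal J(f) in C{s,t} is {t^2, s}; counting standard monomials gives mu = 2. Corank 1: A-series; mu = 2 gives A_2. The Hessian of g at 0 is [[0, 0], [0, 0]] with rank 0, so corank 2. A Groebner basis of the Jacobian ideal J(g) in C{s,t} is {243*s*t/10 + t^4 + 81*t^2/5, s*t^2 + 2*t^3/3, s^2 + 7*s*t/6 + t^2/3}; counting standard monomials gives mu = 6. Corank 2; j^3 = (2*s + t)*(3*s + 2*t)^2 has shape L^2 M (L != M), so D-series; mu = 6 gives D_6. f is A_2 but g is D_6, hence not right-equivalent.

No.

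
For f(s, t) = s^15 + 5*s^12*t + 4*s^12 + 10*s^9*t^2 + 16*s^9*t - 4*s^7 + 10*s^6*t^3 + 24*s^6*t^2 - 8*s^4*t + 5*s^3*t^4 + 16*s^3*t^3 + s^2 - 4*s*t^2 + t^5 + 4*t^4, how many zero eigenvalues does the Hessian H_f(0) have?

1

The Hessian at 0 is [[2, 0], [0, 0]] of rank 1; hence corank 1.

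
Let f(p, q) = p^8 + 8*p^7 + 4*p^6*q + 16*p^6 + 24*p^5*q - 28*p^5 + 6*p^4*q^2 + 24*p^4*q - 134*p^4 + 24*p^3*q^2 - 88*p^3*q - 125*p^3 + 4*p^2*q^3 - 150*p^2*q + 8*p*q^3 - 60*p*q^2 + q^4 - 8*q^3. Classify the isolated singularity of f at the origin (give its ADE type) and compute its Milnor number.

Type E_{6}, Milnor number mu = 6.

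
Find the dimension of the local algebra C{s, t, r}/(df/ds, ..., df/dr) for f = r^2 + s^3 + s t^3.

The Hessian of f at 0 has rank 1. Corank 2; j^3 = s^3 is a perfect cube, so E-series; the 4-jet and mu = 7 give E_7.

7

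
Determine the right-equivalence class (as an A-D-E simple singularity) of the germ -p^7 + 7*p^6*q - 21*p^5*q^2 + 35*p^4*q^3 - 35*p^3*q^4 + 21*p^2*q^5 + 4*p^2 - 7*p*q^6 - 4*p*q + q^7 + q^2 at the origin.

A_6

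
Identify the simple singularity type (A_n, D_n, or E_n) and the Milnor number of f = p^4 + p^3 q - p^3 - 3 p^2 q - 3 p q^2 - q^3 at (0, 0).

The Hessian of f at 0 has rank 0. Corank 2; j^3 = -(p + q)^3 is a perfect cube, so E-series; the 4-jet and mu = 7 give E_7.

Type E_{7}, Milnor number mu = 7.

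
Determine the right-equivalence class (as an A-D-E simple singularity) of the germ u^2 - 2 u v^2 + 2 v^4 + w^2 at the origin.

A_3

The Hessian of f at 0 has rank 2. Corank 1: A-series; mu = 3 gives A_3.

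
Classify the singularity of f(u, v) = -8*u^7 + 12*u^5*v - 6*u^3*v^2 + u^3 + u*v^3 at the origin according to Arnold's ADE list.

The Hessian of f at 0 is [[0, 0], [0, 0]] with rank 0, so corank 2. A Groebner basis of the Jacobian ideal J(f) in C{u,v} is {u^3, u*v^2, 3*u^2 + v^3}; counting standard monomials gives mu = 7. Corank 2; j^3 = u^3 is a perfect cube, so E-series; the 4-jet and mu = 7 give E_7.

E_{7}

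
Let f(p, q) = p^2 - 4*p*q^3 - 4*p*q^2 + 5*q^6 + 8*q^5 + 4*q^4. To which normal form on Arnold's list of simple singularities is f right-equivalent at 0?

The Hessian of f at 0 is [[2, 0], [0, 0]] with rank 1, so corank 1. A Groebner basis of the Jacobian ideal J(f) in C{p,q} is {p*q^2 - p*q + p - 2*q^2, -p/2 + q^3 + q^2, p^2 - 2*p*q + 2*p - 4*q^2}; counting standard monomials gives mu = 5. Corank 1: A-series; mu = 5 gives A_5.

A_5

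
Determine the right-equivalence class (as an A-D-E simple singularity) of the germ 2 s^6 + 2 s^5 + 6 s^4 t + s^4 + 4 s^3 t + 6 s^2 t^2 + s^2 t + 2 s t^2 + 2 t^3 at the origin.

The Hessian of f at 0 has rank 0. Corank 2; j^3 = t*(s^2 + 2*s*t + 2*t^2) splits into three distinct lines over C (the quadratic factor has nonzero discriminant), so D_4.

D_{4}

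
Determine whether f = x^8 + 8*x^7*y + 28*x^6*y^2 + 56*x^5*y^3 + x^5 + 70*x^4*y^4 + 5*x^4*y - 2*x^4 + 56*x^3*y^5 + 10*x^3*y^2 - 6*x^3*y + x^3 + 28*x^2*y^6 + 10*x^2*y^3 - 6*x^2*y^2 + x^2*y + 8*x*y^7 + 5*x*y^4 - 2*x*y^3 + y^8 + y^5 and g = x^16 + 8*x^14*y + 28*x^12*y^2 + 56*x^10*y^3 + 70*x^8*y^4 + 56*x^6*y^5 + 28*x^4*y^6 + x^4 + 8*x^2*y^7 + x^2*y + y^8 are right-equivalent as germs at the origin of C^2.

The Hessian of f at 0 is [[0, 0], [0, 0]] with rank 0, so corank 2. A Groebner basis of the Jacobian ideal J(f) in C{x,y} is {x^2*y^2 + 11*x^2*y/4 - x^2 + 5*x*y^2/2 - 3*x*y/4 + 3*y^3/4, -53*x^2*y/8 + 2*x^2 + x*y^3 - 21*x*y^2/4 + 13*x*y/8 - 13*y^3/8, 21*x^2*y/2 - 3*x^2 + 7*x*y^2 - 5*x*y/2 + y^4 + 5*y^3/2, x^3 + 3*x^2*y - x^2 + 3*x*y^2 - x*y + y^3}; counting standard monomials gives mu = 9. Corank 2; j^3 = x^2*(x + y) has shape L^2 M (L != M), so D-series; mu = 9 gives D_9. The Hessian of g at 0 is [[0, 0], [0, 0]] with rank 0, so corank 2. A Groebner basis of the Jacobian ideal J(g) in C{x,y} is {x^2/8 + y^7, x^3, x*y}; counting standard monomials gives mu = 9. Corank 2; j^3 = x^2*y has shape L^2 M (L != M), so D-series; mu = 9 gives D_9. Both have type D_9, hence right-equivalent.

Yes.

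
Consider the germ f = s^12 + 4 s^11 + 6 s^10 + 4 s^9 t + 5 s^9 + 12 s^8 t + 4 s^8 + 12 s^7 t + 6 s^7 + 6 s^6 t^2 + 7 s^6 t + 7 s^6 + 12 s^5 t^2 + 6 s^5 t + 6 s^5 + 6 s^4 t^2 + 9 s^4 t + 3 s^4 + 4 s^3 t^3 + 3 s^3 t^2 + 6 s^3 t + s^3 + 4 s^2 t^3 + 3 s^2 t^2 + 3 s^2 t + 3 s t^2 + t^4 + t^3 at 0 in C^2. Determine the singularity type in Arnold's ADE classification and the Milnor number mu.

Type E_{6}, Milnor number mu = 6.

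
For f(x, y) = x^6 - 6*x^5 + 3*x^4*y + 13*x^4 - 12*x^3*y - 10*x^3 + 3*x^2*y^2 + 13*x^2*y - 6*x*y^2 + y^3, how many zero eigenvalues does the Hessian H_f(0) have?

2

Hessian at 0 has rank 0.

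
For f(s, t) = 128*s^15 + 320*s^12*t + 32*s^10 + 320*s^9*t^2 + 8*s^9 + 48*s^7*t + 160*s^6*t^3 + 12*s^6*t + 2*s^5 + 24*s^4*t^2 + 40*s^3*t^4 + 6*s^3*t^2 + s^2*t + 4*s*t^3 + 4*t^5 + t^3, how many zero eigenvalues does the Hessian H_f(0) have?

2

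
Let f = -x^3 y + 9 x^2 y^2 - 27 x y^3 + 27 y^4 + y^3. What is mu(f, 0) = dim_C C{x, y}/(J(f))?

The Hessian of f at 0 is [[0, 0], [0, 0]] with rank 0, so corank 2. A Groebner basis of the Jacobian ideal J(f) in C{x,y} is {x^3 - 27*x*y^2 - 3*y^2, x^2*y - 6*x*y^2, y^3}; counting standard monomials gives mu = 7. Corank 2; j^3 = y^3 is a perfect cube, so E-series; the 4-jet and mu = 7 give E_7.

7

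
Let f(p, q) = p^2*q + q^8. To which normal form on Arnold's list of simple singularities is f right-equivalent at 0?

D_9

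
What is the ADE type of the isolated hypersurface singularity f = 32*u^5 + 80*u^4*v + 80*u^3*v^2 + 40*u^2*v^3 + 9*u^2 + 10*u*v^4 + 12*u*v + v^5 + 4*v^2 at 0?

A_{4}

The Hessian of f at 0 has rank 1. Corank 1: A-series; mu = 4 gives A_4.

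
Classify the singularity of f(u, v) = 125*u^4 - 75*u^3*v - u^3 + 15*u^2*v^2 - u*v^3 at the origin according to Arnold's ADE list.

E_7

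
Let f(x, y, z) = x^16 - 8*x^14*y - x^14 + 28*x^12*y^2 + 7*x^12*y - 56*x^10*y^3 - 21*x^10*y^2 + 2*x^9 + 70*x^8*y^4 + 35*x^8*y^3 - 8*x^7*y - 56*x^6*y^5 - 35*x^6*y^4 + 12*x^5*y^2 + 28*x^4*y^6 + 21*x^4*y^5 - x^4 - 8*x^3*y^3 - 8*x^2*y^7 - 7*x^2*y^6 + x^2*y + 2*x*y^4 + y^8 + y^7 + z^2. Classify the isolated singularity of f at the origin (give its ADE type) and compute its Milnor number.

Type D9, Milnor number mu = 9.

The Hessian of f at 0 is [[0, 0, 0], [0, 0, 0], [0, 0, 2]] with rank 1, so corank 2. A Groebner basis of the Jacobian ideal J(f) in C{x,y,z} is {x^2*y^2, 8*x^2*y + x^2 + x*y^3, x*y + y^4, x^3, z}; counting standard monomials gives mu = 9. Corank 2; j^3 = x^2*y has shape L^2 M (L != M), so D-series; mu = 9 gives D_9.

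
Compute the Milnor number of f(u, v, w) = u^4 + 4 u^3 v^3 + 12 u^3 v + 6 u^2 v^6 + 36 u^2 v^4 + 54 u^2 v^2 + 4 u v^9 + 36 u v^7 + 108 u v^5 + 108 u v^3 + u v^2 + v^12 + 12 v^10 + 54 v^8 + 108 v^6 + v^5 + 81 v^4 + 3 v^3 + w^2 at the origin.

5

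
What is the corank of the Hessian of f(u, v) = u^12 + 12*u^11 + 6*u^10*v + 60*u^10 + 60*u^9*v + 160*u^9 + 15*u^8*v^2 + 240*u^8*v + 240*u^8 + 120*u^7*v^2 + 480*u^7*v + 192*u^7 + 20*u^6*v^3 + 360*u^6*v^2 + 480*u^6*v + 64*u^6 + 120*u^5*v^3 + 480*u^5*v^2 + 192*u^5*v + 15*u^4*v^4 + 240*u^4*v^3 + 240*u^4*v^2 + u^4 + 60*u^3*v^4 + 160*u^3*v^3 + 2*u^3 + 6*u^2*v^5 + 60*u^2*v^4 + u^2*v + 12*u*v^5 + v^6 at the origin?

Hessian at 0 has rank 0.

2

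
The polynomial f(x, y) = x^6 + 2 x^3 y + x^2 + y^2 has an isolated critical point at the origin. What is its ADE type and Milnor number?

Type A_{1}, Milnor number mu = 1.

The Hessian of f at 0 has rank 2. Corank 0: nondegenerate Morse point, so A_1.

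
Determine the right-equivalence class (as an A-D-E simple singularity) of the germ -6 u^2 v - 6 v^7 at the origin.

The Hessian of f at 0 has rank 0. Corank 2; j^3 = -6*u^2*v has shape L^2 M (L != M), so D-series; mu = 8 gives D_8.

D_{8}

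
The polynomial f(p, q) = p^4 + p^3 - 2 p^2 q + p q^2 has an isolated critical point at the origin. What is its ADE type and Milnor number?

Type D5, Milnor number mu = 5.

The Hessian of f at 0 has rank 0. Corank 2; j^3 = p*(p - q)^2 has shape L^2 M (L != M), so D-series; mu = 5 gives D_5.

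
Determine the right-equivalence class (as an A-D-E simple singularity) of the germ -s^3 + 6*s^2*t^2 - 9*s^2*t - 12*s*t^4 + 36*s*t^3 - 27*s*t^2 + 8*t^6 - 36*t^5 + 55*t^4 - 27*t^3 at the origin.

E_{6}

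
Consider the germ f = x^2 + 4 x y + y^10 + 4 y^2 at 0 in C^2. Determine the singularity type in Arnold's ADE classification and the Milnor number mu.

The Hessian of f at 0 has rank 1. Corank 1: A-series; mu = 9 gives A_9.

Type A_{9}, Milnor number mu = 9.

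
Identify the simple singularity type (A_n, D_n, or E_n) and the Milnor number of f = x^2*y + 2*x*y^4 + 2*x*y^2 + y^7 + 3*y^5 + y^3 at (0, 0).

The Hessian of f at 0 is [[0, 0], [0, 0]] with rank 0, so corank 2. A Groebner basis of the Jacobian ideal J(f) in C{x,y} is {x*y + y^4 + y^2, x*y^2 + y^3, x^2 - 3*x*y - 4*y^2}; counting standard monomials gives mu = 6. Corank 2; j^3 = y*(x + y)^2 has shape L^2 M (L != M), so D-series; mu = 6 gives D_6.

Type D6, Milnor number mu = 6.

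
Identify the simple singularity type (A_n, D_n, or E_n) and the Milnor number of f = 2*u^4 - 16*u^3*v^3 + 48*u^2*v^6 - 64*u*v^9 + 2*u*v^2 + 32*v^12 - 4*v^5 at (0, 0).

The Hessian of f at 0 is [[0, 0], [0, 0]] with rank 0, so corank 2. A Groebner basis of the Jacobian ideal J(f) in C{u,v} is {u^3 + v^2/4, v^3, u*v}; counting standard monomials gives mu = 5. Corank 2; j^3 = 2*u*v^2 has shape L^2 M (L != M), so D-series; mu = 5 gives D_5.

Type D_5, Milnor number mu = 5.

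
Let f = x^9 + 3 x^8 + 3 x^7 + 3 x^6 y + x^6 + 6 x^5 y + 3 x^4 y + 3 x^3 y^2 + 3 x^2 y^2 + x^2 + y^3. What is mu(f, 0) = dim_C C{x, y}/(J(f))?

The Hessian of f at 0 has rank 1. Corank 1: A-series; mu = 2 gives A_2.

2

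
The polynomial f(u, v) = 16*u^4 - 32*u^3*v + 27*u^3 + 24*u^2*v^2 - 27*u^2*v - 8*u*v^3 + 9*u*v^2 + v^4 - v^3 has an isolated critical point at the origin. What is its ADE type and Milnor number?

The Hessian of f at 0 is [[0, 0], [0, 0]] with rank 0, so corank 2. A Groebner basis of the Jacobian ideal J(f) in C{u,v} is {v^4, u*v^2 - 7*v^3/18, u^2 - 2*u*v/3 + v^2/9}; counting standard monomials gives mu = 6. Corank 2; j^3 = (3*u - v)^3 is a perfect cube, so E-series; the 4-jet and mu = 6 give E_6.

Type E6, Milnor number mu = 6.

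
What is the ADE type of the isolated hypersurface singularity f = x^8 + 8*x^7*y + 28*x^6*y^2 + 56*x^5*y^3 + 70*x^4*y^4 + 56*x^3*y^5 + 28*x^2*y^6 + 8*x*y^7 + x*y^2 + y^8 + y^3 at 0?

D_{9}

The Hessian of f at 0 has rank 0. Corank 2; j^3 = y^2*(x + y) has shape L^2 M (L != M), so D-series; mu = 9 gives D_9.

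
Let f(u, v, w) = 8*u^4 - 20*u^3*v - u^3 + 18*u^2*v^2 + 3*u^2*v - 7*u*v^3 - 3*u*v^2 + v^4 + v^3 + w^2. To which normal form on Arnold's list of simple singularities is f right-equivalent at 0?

E_7

The Hessian of f at 0 has rank 1. Corank 2; j^3 = -(u - v)^3 is a perfect cube, so E-series; the 4-jet and mu = 7 give E_7.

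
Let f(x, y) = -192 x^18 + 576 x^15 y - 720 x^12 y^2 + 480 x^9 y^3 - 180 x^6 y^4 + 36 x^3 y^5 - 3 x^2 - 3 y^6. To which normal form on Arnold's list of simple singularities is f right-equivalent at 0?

A5

The Hessian of f at 0 is [[-6, 0], [0, 0]] with rank 1, so corank 1. A Groebner basis of the Jacobian ideal J(f) in C{x,y} is {y^5, x}; counting standard monomials gives mu = 5. Corank 1: A-series; mu = 5 gives A_5.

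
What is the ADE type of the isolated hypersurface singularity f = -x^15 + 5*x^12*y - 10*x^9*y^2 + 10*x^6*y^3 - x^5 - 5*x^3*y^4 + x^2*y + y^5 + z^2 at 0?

D6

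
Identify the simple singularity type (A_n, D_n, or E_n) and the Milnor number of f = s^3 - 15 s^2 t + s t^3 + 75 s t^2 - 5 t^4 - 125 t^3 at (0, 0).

Type E7, Milnor number mu = 7.

The Hessian of f at 0 is [[0, 0], [0, 0]] with rank 0, so corank 2. A Groebner basis of the Jacobian ideal J(f) in C{s,t} is {s^3 - 15*s^2*t - 750*s^2 + 7500*s*t - 18750*t^2, 15*s^2 + s*t^2 - 150*s*t + 375*t^2, 3*s^2 - 30*s*t + t^3 + 75*t^2}; counting standard monomials gives mu = 7. Corank 2; j^3 = (s - 5*t)^3 is a perfect cube, so E-series; the 4-jet and mu = 7 give E_7.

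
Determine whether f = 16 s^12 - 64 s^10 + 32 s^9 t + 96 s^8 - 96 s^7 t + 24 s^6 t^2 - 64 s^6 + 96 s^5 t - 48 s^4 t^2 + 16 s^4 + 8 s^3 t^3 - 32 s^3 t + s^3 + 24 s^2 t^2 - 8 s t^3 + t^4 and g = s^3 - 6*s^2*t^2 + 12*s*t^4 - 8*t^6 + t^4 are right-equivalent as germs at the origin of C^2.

Yes.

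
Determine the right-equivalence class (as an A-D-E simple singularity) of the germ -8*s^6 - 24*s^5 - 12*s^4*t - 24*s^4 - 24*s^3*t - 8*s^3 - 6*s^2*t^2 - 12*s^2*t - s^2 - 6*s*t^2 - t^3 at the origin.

The Hessian of f at 0 is [[-2, 0], [0, 0]] with rank 1, so corank 1. A Groebner basis of the Jacobian ideal J(f) in C{s,t} is {t^2, s}; counting standard monomials gives mu = 2. Corank 1: A-series; mu = 2 gives A_2.

A_{2}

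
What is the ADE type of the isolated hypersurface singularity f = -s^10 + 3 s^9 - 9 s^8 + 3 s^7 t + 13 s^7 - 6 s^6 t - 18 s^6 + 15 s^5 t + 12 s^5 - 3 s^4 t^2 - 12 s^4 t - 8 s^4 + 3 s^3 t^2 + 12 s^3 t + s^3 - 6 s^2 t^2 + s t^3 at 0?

The Hessian of f at 0 has rank 0. Corank 2; j^3 = s^3 is a perfect cube, so E-series; the 4-jet and mu = 7 give E_7.

E_7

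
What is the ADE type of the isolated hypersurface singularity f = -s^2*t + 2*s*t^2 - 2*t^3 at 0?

D_4

The Hessian of f at 0 is [[0, 0], [0, 0]] with rank 0, so corank 2. A Groebner basis of the Jacobian ideal J(f) in C{s,t} is {t^3, s^2 + 2*t^2, s*t - t^2}; counting standard monomials gives mu = 4. Corank 2; j^3 = -t*(s^2 - 2*s*t + 2*t^2) splits into three distinct lines over C (the quadratic factor has nonzero discriminant), so D_4.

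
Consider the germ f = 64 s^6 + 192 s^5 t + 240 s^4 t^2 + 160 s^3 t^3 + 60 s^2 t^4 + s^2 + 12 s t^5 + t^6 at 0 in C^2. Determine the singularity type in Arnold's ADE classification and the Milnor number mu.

The Hessian of f at 0 has rank 1. Corank 1: A-series; mu = 5 gives A_5.

Type A5, Milnor number mu = 5.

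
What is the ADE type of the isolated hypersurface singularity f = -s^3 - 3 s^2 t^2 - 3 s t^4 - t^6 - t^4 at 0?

The Hessian of f at 0 has rank 0. Corank 2; j^3 = -s^3 is a perfect cube, so E-series; the 4-jet and mu = 6 give E_6.

E_6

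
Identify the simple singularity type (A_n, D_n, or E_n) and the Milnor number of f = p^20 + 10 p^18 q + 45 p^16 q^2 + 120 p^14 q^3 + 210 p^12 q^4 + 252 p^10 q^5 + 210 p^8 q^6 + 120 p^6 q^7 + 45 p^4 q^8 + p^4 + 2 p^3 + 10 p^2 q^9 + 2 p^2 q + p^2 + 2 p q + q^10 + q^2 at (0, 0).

The Hessian of f at 0 has rank 1. Corank 1: A-series; mu = 9 gives A_9.

Type A_9, Milnor number mu = 9.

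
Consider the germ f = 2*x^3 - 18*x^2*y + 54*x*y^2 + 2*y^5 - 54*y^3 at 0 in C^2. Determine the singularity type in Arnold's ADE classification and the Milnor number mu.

Type E_{8}, Milnor number mu = 8.

The Hessian of f at 0 has rank 0. Corank 2; j^3 = 2*(x - 3*y)^3 is a perfect cube, so E-series; the 5-jet and mu = 8 give E_8.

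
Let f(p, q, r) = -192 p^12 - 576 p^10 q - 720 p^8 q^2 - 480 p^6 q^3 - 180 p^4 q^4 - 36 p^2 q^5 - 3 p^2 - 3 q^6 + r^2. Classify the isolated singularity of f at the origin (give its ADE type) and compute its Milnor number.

Type A_5, Milnor number mu = 5.

The Hessian of f at 0 is [[-6, 0, 0], [0, 0, 0], [0, 0, 2]] with rank 2, so corank 1. A Groebner basis of the Jacobian ideal J(f) in C{p,q,r} is {q^5, p, r}; counting standard monomials gives mu = 5. Corank 1: A-series; mu = 5 gives A_5.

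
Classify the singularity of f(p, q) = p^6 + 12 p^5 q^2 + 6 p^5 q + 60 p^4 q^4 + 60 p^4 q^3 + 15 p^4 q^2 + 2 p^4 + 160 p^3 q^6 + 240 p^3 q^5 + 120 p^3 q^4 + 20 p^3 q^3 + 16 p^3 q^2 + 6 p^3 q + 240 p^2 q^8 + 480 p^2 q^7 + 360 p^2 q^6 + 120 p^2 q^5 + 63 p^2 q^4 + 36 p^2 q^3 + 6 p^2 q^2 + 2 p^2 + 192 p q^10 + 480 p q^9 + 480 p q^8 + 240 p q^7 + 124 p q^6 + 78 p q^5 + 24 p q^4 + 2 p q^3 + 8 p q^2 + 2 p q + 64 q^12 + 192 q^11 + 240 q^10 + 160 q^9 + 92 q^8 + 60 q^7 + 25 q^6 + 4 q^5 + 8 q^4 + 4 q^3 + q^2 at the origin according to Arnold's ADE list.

The Hessian of f at 0 is [[4, 2], [2, 2]] with rank 2, so corank 0. A Groebner basis of the Jacobian ideal J(f) in C{p,q} is {p, q}; counting standard monomials gives mu = 1. Corank 0: nondegenerate Morse point, so A_1.

A_{1}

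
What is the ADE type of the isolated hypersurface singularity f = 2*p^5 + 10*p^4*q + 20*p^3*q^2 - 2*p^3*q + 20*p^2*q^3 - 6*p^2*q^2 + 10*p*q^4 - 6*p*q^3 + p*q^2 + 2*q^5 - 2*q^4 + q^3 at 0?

D_6

The Hessian of f at 0 is [[0, 0], [0, 0]] with rank 0, so corank 2. A Groebner basis of the Jacobian ideal J(f) in C{p,q} is {p^3 - p*q - 7*q^2/4, p^2*q + q^2/4, p*q^2, q^3}; counting standard monomials gives mu = 6. Corank 2; j^3 = q^2*(p + q) has shape L^2 M (L != M), so D-series; mu = 6 gives D_6.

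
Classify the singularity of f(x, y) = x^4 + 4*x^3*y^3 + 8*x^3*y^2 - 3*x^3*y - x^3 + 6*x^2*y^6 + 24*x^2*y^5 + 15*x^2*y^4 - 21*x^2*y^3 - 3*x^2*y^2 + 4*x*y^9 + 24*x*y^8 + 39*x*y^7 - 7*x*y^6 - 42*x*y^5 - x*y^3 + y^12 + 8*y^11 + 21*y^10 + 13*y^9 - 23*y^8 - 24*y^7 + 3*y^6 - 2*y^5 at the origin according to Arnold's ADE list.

The Hessian of f at 0 has rank 0. Corank 2; j^3 = -x^3 is a perfect cube, so E-series; the 4-jet and mu = 7 give E_7.

E_7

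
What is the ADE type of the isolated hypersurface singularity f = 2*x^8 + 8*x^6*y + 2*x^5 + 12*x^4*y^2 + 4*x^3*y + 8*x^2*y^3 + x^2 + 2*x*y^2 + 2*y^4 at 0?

The Hessian of f at 0 is [[2, 0], [0, 0]] with rank 1, so corank 1. A Groebner basis of the Jacobian ideal J(f) in C{x,y} is {x^2, x*y, x + y^2}; counting standard monomials gives mu = 3. Corank 1: A-series; mu = 3 gives A_3.

A_{3}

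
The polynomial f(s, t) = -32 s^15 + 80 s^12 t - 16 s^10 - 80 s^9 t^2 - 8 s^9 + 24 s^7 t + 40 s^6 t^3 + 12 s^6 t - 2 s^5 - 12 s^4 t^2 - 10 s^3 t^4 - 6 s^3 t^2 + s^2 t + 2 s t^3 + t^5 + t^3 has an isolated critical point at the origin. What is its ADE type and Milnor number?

Type D_{4}, Milnor number mu = 4.

The Hessian of f at 0 is [[0, 0], [0, 0]] with rank 0, so corank 2. A Groebner basis of the Jacobian ideal J(f) in C{s,t} is {t^3, s^2 + 3*t^2, s*t}; counting standard monomials gives mu = 4. Corank 2; j^3 = t*(s^2 + t^2) splits into three distinct lines over C (the quadratic factor has nonzero discriminant), so D_4.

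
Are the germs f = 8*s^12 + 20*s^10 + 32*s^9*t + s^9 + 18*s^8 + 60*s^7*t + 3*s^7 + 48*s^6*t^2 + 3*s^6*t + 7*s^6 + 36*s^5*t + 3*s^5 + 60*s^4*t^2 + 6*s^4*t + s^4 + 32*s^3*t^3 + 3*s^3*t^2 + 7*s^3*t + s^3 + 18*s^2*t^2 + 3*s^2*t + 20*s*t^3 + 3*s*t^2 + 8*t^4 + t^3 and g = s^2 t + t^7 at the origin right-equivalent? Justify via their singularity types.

The Hessian of f at 0 has rank 0. Corank 2; j^3 = (s + t)^3 is a perfect cube, so E-series; the 4-jet and mu = 7 give E_7. The Hessian of g at 0 has rank 0. Corank 2; j^3 = s^2*t has shape L^2 M (L != M), so D-series; mu = 8 gives D_8. f is E_7 but g is D_8, hence not right-equivalent.

No.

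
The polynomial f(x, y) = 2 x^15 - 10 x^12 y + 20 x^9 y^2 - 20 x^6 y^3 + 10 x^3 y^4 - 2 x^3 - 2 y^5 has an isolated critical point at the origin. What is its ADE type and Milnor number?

Type E_{8}, Milnor number mu = 8.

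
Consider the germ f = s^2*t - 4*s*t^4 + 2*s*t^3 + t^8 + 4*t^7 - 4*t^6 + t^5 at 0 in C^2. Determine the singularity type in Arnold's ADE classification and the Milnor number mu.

Type D_9, Milnor number mu = 9.

The Hessian of f at 0 has rank 0. Corank 2; j^3 = s^2*t has shape L^2 M (L != M), so D-series; mu = 9 gives D_9.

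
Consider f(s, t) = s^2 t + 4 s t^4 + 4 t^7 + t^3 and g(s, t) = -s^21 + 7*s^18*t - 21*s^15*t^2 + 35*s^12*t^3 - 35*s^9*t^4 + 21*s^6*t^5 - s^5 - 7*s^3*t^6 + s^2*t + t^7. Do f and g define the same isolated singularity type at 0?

No.

The Hessian of f at 0 has rank 0. Corank 2; j^3 = t*(s^2 + t^2) splits into three distinct lines over C (the quadratic factor has nonzero discriminant), so D_4. The Hessian of g at 0 has rank 0. Corank 2; j^3 = s^2*t has shape L^2 M (L != M), so D-series; mu = 8 gives D_8. f is D_4 but g is D_8, hence not right-equivalent.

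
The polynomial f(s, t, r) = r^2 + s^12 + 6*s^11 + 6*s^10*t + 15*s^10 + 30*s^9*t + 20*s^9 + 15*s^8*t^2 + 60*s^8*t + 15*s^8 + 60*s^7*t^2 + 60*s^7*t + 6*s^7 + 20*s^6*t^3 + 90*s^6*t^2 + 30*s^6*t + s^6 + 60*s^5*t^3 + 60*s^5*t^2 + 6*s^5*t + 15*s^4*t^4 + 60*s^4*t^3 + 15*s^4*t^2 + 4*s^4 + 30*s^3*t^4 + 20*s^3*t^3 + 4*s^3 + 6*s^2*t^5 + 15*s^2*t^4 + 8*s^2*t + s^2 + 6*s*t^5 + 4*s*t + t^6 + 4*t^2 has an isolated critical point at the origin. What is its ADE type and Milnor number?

Type A5, Milnor number mu = 5.

The Hessian of f at 0 is [[2, 4, 0], [4, 8, 0], [0, 0, 2]] with rank 2, so corank 1. A Groebner basis of the Jacobian ideal J(f) in C{s,t,r} is {s*t^2 - 3*s*t/4 + s/16 - t^2 + t/8, 5*s*t/8 - s/16 + t^3 + 3*t^2/4 - t/8, s^2 + s/2 + t, r}; counting standard monomials gives mu = 5. Corank 1: A-series; mu = 5 gives A_5.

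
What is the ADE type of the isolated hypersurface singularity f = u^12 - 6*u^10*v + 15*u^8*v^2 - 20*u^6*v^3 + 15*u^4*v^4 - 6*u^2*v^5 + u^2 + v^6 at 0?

The Hessian of f at 0 has rank 1. Corank 1: A-series; mu = 5 gives A_5.

A5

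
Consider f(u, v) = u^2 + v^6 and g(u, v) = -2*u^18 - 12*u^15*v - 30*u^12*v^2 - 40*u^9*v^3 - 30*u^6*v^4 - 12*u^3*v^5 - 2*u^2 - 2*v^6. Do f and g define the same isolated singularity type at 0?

Yes.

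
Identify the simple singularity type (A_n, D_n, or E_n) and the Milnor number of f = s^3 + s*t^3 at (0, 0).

The Hessian of f at 0 has rank 0. Corank 2; j^3 = s^3 is a perfect cube, so E-series; the 4-jet and mu = 7 give E_7.

Type E_{7}, Milnor number mu = 7.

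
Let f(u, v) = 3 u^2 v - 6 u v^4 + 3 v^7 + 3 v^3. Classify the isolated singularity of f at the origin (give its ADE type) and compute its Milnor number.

The Hessian of f at 0 has rank 0. Corank 2; j^3 = 3*v*(u^2 + v^2) splits into three distinct lines over C (the quadratic factor has nonzero discriminant), so D_4.

Type D_4, Milnor number mu = 4.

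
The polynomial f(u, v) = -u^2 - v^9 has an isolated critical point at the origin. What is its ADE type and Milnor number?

The Hessian of f at 0 is [[-2, 0], [0, 0]] with rank 1, so corank 1. A Groebner basis of the Jacobian ideal J(f) in C{u,v} is {v^8, u}; counting standard monomials gives mu = 8. Corank 1: A-series; mu = 8 gives A_8.

Type A_8, Milnor number mu = 8.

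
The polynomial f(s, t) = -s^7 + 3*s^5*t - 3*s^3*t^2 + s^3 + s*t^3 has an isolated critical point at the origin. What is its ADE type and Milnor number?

The Hessian of f at 0 has rank 0. Corank 2; j^3 = s^3 is a perfect cube, so E-series; the 4-jet and mu = 7 give E_7.

Type E_{7}, Milnor number mu = 7.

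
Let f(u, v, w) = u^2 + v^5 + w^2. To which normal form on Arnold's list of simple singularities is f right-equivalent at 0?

A_4

The Hessian of f at 0 has rank 2. Corank 1: A-series; mu = 4 gives A_4.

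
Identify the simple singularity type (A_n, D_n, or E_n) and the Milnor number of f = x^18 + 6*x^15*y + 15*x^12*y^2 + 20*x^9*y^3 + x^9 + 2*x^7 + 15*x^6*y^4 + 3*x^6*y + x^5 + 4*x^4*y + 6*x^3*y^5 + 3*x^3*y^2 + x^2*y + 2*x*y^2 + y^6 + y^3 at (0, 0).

Type D7, Milnor number mu = 7.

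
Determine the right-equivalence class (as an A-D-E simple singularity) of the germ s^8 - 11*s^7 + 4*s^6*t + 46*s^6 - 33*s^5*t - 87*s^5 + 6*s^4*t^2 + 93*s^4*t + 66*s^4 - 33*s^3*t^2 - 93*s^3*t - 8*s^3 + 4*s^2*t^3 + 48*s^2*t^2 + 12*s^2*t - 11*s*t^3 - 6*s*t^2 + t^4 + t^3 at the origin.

The Hessian of f at 0 is [[0, 0], [0, 0]] with rank 0, so corank 2. A Groebner basis of the Jacobian ideal J(f) in C{s,t} is {768*s^2/7 - 768*s*t/7 + t^4 - 8*t^3/7 + 192*t^2/7, s^3 + 12*s^2/7 - 12*s*t/7 - t^3/7 + 3*t^2/7, s^2*t + 8*s^2/7 - 8*s*t/7 - 11*t^3/42 + 2*t^2/7, s*t^2 - t^3/2}; counting standard monomials gives mu = 7. Corank 2; j^3 = -(2*s - t)^3 is a perfect cube, so E-series; the 4-jet and mu = 7 give E_7.

E_7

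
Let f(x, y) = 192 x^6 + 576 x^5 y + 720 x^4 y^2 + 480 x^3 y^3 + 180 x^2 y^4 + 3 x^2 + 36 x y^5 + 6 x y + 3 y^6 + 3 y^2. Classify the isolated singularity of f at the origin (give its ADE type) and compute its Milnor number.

Type A5, Milnor number mu = 5.

The Hessian of f at 0 has rank 1. Corank 1: A-series; mu = 5 gives A_5.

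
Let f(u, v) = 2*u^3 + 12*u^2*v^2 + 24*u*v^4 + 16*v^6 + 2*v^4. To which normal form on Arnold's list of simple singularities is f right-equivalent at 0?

E_{6}

The Hessian of f at 0 is [[0, 0], [0, 0]] with rank 0, so corank 2. A Groebner basis of the Jacobian ideal J(f) in C{u,v} is {u^3, u^2*v, u^2/4 + u*v^2, v^3}; counting standard monomials gives mu = 6. Corank 2; j^3 = 2*u^3 is a perfect cube, so E-series; the 4-jet and mu = 6 give E_6.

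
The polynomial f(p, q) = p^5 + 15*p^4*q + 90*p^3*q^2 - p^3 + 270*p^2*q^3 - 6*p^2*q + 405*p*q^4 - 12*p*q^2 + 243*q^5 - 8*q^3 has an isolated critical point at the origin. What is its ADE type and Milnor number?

The Hessian of f at 0 is [[0, 0], [0, 0]] with rank 0, so corank 2. A Groebner basis of the Jacobian ideal J(f) in C{p,q} is {q^5, p*q^3 + 9*q^4/4, p^2 + 4*p*q + 4*q^2}; counting standard monomials gives mu = 8. Corank 2; j^3 = -(p + 2*q)^3 is a perfect cube, so E-series; the 5-jet and mu = 8 give E_8.

Type E8, Milnor number mu = 8.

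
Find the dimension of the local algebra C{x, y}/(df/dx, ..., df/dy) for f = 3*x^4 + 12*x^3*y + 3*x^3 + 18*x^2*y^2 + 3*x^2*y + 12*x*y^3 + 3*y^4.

5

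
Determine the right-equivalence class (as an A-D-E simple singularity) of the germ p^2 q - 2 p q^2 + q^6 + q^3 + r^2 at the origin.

D_{7}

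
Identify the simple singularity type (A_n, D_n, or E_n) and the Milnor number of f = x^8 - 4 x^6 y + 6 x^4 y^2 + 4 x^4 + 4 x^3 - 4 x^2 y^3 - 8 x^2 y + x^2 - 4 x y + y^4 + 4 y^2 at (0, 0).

The Hessian of f at 0 is [[2, -4], [-4, 8]] with rank 1, so corank 1. A Groebner basis of the Jacobian ideal J(f) in C{x,y} is {x^2 + x/2 - y, x*y + x/4 - y/2, x/8 + y^2 - y/4}; counting standard monomials gives mu = 3. Corank 1: A-series; mu = 3 gives A_3.

Type A_3, Milnor number mu = 3.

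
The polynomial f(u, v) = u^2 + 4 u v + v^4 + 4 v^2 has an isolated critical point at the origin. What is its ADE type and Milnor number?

The Hessian of f at 0 has rank 1. Corank 1: A-series; mu = 3 gives A_3.

Type A_3, Milnor number mu = 3.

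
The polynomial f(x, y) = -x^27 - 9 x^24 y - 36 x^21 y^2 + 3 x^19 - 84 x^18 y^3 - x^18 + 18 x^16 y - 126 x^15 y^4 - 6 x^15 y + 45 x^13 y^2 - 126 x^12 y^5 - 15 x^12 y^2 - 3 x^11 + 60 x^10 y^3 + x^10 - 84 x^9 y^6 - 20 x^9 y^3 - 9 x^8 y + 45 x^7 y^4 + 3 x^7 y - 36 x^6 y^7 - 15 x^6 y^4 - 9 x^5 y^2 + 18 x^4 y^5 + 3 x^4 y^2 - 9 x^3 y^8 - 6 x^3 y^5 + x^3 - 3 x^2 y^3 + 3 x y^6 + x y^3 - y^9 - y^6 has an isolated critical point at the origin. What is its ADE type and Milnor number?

Type E_7, Milnor number mu = 7.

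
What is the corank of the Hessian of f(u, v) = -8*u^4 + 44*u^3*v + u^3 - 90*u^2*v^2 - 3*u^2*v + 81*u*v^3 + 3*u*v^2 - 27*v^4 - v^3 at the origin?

2

Hessian at 0 has rank 0.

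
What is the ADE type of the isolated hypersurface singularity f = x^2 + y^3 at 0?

The Hessian of f at 0 is [[2, 0], [0, 0]] with rank 1, so corank 1. A Groebner basis of the Jacobian ideal J(f) in C{x,y} is {y^2, x}; counting standard monomials gives mu = 2. Corank 1: A-series; mu = 2 gives A_2.

A_2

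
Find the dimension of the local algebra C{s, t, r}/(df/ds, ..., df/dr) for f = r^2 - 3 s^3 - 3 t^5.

The Hessian of f at 0 is [[0, 0, 0], [0, 0, 0], [0, 0, 2]] with rank 1, so corank 2. A Groebner basis of the Jacobian ideal J(f) in C{s,t,r} is {t^4, s^2, r}; counting standard monomials gives mu = 8. Corank 2; j^3 = -3*s^3 is a perfect cube, so E-series; the 5-jet and mu = 8 give E_8.

8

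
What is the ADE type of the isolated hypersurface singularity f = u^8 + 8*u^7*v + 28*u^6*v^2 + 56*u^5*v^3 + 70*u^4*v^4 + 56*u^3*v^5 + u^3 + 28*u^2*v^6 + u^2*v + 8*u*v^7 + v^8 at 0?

The Hessian of f at 0 is [[0, 0], [0, 0]] with rank 0, so corank 2. A Groebner basis of the Jacobian ideal J(f) in C{u,v} is {-u*v/8 + v^7, u*v^2, u^2 + u*v}; counting standard monomials gives mu = 9. Corank 2; j^3 = u^2*(u + v) has shape L^2 M (L != M), so D-series; mu = 9 gives D_9.

D_9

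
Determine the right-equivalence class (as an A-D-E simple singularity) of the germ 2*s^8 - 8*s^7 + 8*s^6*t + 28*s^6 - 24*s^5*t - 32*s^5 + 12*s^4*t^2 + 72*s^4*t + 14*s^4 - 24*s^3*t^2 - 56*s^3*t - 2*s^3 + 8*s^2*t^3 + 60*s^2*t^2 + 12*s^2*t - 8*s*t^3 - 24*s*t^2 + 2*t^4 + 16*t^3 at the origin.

E_6

The Hessian of f at 0 has rank 0. Corank 2; j^3 = -2*(s - 2*t)^3 is a perfect cube, so E-series; the 4-jet and mu = 6 give E_6.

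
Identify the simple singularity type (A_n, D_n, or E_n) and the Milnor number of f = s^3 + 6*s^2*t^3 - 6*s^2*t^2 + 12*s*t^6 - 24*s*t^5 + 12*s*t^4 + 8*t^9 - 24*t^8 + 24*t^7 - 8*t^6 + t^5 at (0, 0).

Type E8, Milnor number mu = 8.

The Hessian of f at 0 has rank 0. Corank 2; j^3 = s^3 is a perfect cube, so E-series; the 5-jet and mu = 8 give E_8.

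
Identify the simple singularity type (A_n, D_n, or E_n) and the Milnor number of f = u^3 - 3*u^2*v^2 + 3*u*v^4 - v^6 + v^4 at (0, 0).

Type E6, Milnor number mu = 6.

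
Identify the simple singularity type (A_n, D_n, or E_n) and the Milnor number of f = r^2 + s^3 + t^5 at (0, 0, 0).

Type E8, Milnor number mu = 8.

The Hessian of f at 0 is [[0, 0, 0], [0, 0, 0], [0, 0, 2]] with rank 1, so corank 2. A Groebner basis of the Jacobian ideal J(f) in C{s,t,r} is {t^4, s^2, r}; counting standard monomials gives mu = 8. Corank 2; j^3 = s^3 is a perfect cube, so E-series; the 5-jet and mu = 8 give E_8.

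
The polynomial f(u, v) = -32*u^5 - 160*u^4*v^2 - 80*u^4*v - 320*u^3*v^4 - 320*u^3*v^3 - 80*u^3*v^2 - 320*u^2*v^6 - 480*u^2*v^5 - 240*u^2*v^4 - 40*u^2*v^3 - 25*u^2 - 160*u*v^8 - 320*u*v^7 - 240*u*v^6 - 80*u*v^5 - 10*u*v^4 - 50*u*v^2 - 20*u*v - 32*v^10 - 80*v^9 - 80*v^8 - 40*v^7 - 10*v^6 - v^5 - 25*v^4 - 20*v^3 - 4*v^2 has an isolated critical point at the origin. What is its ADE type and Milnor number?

The Hessian of f at 0 is [[-50, -20], [-20, -8]] with rank 1, so corank 1. A Groebner basis of the Jacobian ideal J(f) in C{u,v} is {u^2 + 4*u*v/5 - 4*u/25 - 8*v/125, u + v^2 + 2*v/5}; counting standard monomials gives mu = 4. Corank 1: A-series; mu = 4 gives A_4.

Type A4, Milnor number mu = 4.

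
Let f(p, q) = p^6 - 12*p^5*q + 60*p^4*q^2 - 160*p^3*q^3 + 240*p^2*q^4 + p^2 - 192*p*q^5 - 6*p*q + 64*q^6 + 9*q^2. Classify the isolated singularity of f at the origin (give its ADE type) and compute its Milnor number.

Type A5, Milnor number mu = 5.

The Hessian of f at 0 is [[2, -6], [-6, 18]] with rank 1, so corank 1. A Groebner basis of the Jacobian ideal J(f) in C{p,q} is {q^5, p - 3*q}; counting standard monomials gives mu = 5. Corank 1: A-series; mu = 5 gives A_5.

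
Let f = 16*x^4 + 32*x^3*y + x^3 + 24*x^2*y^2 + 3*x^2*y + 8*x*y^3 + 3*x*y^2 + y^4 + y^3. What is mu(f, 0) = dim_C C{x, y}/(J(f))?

The Hessian of f at 0 is [[0, 0], [0, 0]] with rank 0, so corank 2. A Groebner basis of the Jacobian ideal J(f) in C{x,y} is {y^4, x*y^2 + 5*y^3/6, x^2 + 2*x*y + y^2}; counting standard monomials gives mu = 6. Corank 2; j^3 = (x + y)^3 is a perfect cube, so E-series; the 4-jet and mu = 6 give E_6.

6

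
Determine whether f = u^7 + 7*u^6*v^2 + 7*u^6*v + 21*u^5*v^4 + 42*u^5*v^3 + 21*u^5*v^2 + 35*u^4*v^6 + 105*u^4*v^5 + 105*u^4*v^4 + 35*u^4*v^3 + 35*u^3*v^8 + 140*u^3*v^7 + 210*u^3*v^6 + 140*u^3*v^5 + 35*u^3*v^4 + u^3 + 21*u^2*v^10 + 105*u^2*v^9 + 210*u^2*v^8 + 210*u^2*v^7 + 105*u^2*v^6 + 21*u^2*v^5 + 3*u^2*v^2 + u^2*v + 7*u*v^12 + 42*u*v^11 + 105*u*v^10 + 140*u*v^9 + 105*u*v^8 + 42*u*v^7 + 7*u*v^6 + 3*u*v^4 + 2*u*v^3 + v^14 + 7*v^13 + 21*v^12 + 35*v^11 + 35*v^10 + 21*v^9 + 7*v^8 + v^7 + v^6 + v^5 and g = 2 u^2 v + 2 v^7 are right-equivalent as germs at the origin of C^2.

Yes.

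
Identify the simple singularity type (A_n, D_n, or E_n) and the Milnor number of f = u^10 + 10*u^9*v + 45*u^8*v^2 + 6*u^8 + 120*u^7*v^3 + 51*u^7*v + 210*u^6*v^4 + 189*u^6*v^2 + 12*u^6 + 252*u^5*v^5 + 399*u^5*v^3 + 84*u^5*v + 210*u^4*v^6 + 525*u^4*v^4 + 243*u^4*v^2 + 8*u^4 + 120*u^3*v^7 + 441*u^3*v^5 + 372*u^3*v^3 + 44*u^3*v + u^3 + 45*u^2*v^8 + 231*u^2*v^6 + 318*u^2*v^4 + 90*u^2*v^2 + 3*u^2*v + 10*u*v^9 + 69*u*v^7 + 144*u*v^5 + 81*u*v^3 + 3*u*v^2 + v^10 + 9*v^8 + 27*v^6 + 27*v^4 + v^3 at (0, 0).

The Hessian of f at 0 has rank 0. Corank 2; j^3 = (u + v)^3 is a perfect cube, so E-series; the 4-jet and mu = 7 give E_7.

Type E7, Milnor number mu = 7.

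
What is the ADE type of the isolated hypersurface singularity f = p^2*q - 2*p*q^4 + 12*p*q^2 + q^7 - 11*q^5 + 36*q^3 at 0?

D_6

The Hessian of f at 0 is [[0, 0], [0, 0]] with rank 0, so corank 2. A Groebner basis of the Jacobian ideal J(f) in C{p,q} is {-p*q + q^4 - 6*q^2, p*q^2 + 6*q^3, p^2 + 17*p*q + 66*q^2}; counting standard monomials gives mu = 6. Corank 2; j^3 = q*(p + 6*q)^2 has shape L^2 M (L != M), so D-series; mu = 6 gives D_6.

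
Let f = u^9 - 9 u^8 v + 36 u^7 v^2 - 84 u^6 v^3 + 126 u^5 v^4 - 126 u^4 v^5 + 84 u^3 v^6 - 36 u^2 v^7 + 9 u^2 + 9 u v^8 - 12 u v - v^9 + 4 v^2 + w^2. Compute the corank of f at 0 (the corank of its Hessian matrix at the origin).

The Hessian at 0 is [[18, -12, 0], [-12, 8, 0], [0, 0, 2]] of rank 2; hence corank 1.

1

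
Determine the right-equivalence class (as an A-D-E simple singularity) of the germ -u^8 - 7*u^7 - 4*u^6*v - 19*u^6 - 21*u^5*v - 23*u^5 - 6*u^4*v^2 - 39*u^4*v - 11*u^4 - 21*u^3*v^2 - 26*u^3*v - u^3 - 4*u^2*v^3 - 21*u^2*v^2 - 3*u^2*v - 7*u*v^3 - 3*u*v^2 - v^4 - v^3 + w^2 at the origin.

E_{7}

The Hessian of f at 0 is [[0, 0, 0], [0, 0, 0], [0, 0, 2]] with rank 1, so corank 2. A Groebner basis of the Jacobian ideal J(f) in C{u,v,w} is {3*u^2/2 + 3*u*v + v^4 - v^3/2 + 3*v^2/2, u^3 + v^3, u^2*v - u^2/2 - u*v - 5*v^3/6 - v^2/2, u^2/2 + u*v^2 + u*v + 5*v^3/6 + v^2/2, w}; counting standard monomials gives mu = 7. Corank 2; j^3 = -(u + v)^3 is a perfect cube, so E-series; the 4-jet and mu = 7 give E_7.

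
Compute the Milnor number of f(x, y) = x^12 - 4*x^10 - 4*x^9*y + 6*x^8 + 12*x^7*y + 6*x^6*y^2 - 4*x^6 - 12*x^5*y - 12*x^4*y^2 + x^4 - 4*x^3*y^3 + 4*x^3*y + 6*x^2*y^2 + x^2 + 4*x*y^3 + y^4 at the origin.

The Hessian of f at 0 has rank 1. Corank 1: A-series; mu = 3 gives A_3.

3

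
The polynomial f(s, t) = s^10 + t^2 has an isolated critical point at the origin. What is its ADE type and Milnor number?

The Hessian of f at 0 is [[0, 0], [0, 2]] with rank 1, so corank 1. A Groebner basis of the Jacobian ideal J(f) in C{s,t} is {s^9, t}; counting standard monomials gives mu = 9. Corank 1: A-series; mu = 9 gives A_9.

Type A9, Milnor number mu = 9.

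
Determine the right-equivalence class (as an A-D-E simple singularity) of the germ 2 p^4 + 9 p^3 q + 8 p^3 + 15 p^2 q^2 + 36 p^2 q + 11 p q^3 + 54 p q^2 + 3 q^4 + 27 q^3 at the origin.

E_7

The Hessian of f at 0 has rank 0. Corank 2; j^3 = (2*p + 3*q)^3 is a perfect cube, so E-series; the 4-jet and mu = 7 give E_7.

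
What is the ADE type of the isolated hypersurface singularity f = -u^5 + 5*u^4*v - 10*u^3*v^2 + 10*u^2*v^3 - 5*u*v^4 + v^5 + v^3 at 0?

E8

The Hessian of f at 0 is [[0, 0], [0, 0]] with rank 0, so corank 2. A Groebner basis of the Jacobian ideal J(f) in C{u,v} is {u^4 - 4*u^3*v, v^2}; counting standard monomials gives mu = 8. Corank 2; j^3 = v^3 is a perfect cube, so E-series; the 5-jet and mu = 8 give E_8.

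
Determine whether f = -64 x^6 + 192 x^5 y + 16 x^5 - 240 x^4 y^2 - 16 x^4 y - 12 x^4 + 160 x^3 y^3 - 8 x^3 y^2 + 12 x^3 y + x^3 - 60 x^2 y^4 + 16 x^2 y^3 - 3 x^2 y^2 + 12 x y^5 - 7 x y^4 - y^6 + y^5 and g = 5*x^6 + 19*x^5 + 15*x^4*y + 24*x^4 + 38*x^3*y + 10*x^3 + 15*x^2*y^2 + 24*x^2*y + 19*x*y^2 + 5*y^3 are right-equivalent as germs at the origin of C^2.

No.

The Hessian of f at 0 has rank 0. Corank 2; j^3 = x^3 is a perfect cube, so E-series; the 5-jet and mu = 8 give E_8. The Hessian of g at 0 has rank 0. Corank 2; j^3 = (x + y)*(10*x^2 + 14*x*y + 5*y^2) splits into three distinct lines over C (the quadratic factor has nonzero discriminant), so D_4. f is E_8 but g is D_4, hence not right-equivalent.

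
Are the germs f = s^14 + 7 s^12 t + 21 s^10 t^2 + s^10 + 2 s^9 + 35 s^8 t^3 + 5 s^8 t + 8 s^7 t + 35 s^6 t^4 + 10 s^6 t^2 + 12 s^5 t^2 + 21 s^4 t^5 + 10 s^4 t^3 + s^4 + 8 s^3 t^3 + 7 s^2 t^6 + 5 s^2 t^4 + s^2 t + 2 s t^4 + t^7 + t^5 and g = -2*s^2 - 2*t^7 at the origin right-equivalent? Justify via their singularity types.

No.

The Hessian of f at 0 has rank 0. Corank 2; j^3 = s^2*t has shape L^2 M (L != M), so D-series; mu = 6 gives D_6. The Hessian of g at 0 has rank 1. Corank 1: A-series; mu = 6 gives A_6. f is D_6 but g is A_6, hence not right-equivalent.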